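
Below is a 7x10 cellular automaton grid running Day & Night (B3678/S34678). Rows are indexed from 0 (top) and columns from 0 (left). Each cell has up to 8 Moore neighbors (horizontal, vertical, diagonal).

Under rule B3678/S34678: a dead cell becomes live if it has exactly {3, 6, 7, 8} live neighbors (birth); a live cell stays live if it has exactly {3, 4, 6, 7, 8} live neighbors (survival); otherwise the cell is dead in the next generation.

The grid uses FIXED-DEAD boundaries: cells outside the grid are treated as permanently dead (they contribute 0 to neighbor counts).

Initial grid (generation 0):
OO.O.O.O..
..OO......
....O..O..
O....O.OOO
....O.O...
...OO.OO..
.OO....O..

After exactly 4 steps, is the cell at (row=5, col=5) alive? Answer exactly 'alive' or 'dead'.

Answer: dead

Derivation:
Simulating step by step:
Generation 0 (given above): 23 live cells
Generation 1: 20 live cells
....O.....
.OOO..O...
...O..O...
....OO.OO.
...OO.O...
..OO..OO..
...O..O...
Generation 2: 22 live cells
..OO......
..OOOO....
...O..O...
....OO.O..
..OOO.O.O.
..OO..OO..
..O....O..
Generation 3: 24 live cells
..OO......
..O.O.....
..OOO.O...
..O.OO.O..
..O.O.O...
.OO.OOOOO.
...O..O...
Generation 4: 26 live cells
...O......
.OOOOO....
.OOOO.....
.OOOO.....
..OOOO..O.
..O.O.OO..
..O.O.O...

Cell (5,5) at generation 4: 0 -> dead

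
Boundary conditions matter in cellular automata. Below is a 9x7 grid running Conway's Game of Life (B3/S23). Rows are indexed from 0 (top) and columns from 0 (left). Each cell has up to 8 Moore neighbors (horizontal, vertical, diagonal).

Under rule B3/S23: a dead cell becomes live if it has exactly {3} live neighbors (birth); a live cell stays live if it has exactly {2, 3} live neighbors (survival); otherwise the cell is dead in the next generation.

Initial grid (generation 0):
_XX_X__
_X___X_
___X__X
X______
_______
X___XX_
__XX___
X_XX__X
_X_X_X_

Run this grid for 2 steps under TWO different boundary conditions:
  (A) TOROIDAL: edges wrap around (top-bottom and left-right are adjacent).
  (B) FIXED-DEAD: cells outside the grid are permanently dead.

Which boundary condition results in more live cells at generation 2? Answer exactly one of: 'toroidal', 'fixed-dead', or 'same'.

Answer: toroidal

Derivation:
Under TOROIDAL boundary, generation 2:
_X_X___
___X___
XX__XXX
X_____X
_______
___XXXX
XX_XXX_
XX_____
_X_____
Population = 22

Under FIXED-DEAD boundary, generation 2:
_XXXX__
_X_XX__
____X__
_______
_______
___XX__
___XX__
__XXX__
_______
Population = 15

Comparison: toroidal=22, fixed-dead=15 -> toroidal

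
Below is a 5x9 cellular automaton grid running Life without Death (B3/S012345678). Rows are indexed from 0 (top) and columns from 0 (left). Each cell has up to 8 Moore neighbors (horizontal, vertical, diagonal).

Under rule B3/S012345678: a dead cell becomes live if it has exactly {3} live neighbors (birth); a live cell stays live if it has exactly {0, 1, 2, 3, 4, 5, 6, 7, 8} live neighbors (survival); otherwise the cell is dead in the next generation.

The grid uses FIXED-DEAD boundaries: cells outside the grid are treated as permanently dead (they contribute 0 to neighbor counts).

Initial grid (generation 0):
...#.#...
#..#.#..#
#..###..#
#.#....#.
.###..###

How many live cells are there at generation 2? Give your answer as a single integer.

Simulating step by step:
Generation 0 (given above): 20 live cells
Generation 1: 26 live cells
...#.#...
#.##.##.#
#.#######
#.#..#.#.
.###..###
Generation 2: 28 live cells
..##.##..
#.##.##.#
#.#######
#.#..#.#.
.###..###
Population at generation 2: 28

Answer: 28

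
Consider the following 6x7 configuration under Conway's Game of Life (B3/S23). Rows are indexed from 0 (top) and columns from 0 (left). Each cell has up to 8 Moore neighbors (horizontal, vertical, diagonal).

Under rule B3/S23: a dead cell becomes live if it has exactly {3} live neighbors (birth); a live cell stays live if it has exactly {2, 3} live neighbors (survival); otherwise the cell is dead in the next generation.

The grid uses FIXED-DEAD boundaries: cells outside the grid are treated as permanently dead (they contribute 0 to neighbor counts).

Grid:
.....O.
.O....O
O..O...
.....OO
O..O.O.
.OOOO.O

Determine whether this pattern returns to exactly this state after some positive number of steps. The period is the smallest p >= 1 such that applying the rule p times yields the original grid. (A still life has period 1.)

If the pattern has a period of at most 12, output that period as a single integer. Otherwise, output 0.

Answer: 0

Derivation:
Simulating and comparing each generation to the original:
Gen 0 (original, given above): 15 live cells
Gen 1: 11 live cells, differs from original
Gen 2: 11 live cells, differs from original
Gen 3: 7 live cells, differs from original
Gen 4: 7 live cells, differs from original
Gen 5: 7 live cells, differs from original
Gen 6: 7 live cells, differs from original
Gen 7: 7 live cells, differs from original
Gen 8: 7 live cells, differs from original
Gen 9: 7 live cells, differs from original
Gen 10: 7 live cells, differs from original
Gen 11: 7 live cells, differs from original
Gen 12: 7 live cells, differs from original
No period found within 12 steps.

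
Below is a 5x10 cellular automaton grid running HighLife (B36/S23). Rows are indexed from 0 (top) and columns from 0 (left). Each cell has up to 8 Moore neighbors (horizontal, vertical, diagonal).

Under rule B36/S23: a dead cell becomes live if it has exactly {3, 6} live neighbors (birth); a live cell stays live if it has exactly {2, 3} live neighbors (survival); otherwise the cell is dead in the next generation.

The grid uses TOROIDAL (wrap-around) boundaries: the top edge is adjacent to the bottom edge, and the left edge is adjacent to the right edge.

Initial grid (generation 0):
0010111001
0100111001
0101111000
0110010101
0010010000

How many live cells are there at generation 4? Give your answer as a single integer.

Answer: 17

Derivation:
Simulating step by step:
Generation 0 (given above): 22 live cells
Generation 1: 14 live cells
1110000000
0100000100
0101000110
1100000000
1010000010
Generation 2: 12 live cells
1010000001
0000000110
0100000110
1000000110
0010000000
Generation 3: 13 live cells
0100000011
1100000100
0000001000
0100000111
1000000010
Generation 4: 17 live cells
0100000110
1100000111
0100001001
1000000111
0100000001
Population at generation 4: 17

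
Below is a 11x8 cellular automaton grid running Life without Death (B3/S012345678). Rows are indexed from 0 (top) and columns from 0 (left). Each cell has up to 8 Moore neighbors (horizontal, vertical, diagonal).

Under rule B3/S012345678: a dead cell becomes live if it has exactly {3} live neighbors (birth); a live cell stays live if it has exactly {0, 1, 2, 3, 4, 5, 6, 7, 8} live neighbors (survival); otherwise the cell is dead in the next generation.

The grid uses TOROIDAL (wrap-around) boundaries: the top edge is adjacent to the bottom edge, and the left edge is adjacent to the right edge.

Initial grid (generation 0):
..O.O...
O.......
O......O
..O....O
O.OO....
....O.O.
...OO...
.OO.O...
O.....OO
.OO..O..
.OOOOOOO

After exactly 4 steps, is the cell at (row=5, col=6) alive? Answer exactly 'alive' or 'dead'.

Answer: alive

Derivation:
Simulating step by step:
Generation 0 (given above): 30 live cells
Generation 1: 48 live cells
O.O.O.OO
OO.....O
OO.....O
..OO...O
OOOO...O
..O.OOO.
..OOO...
OOO.OO.O
O..O.OOO
.OO..O..
OOOOOOOO
Generation 2: 56 live cells
O.O.O.OO
OOO....O
OO....OO
..OO..OO
OOOO.O.O
O.O.OOOO
O.OOO..O
OOO.OO.O
O..O.OOO
.OO..O..
OOOOOOOO
Generation 3: 61 live cells
O.O.O.OO
OOOO.O.O
OO.O..OO
..OOOOOO
OOOO.O.O
O.O.OOOO
O.OOO..O
OOO.OO.O
O..O.OOO
.OO..O..
OOOOOOOO
Generation 4: 61 live cells
O.O.O.OO
OOOO.O.O
OO.O..OO
..OOOOOO
OOOO.O.O
O.O.OOOO
O.OOO..O
OOO.OO.O
O..O.OOO
.OO..O..
OOOOOOOO

Cell (5,6) at generation 4: 1 -> alive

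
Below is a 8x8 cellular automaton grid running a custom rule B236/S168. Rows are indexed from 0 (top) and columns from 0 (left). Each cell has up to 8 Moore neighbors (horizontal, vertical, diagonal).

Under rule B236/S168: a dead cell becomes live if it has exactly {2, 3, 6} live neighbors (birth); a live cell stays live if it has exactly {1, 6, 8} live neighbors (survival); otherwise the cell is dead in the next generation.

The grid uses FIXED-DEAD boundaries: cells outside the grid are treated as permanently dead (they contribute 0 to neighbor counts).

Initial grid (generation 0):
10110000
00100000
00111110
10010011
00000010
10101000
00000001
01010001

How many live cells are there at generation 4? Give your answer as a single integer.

Simulating step by step:
Generation 0 (given above): 21 live cells
Generation 1: 30 live cells
01000000
00010110
01000001
01100000
11111101
01010111
11111011
00100011
Generation 2: 28 live cells
00101110
11101101
10011111
00001111
00100000
01010010
00000010
10001100
Generation 3: 26 live cells
10000001
00011000
00101000
01100000
01011001
01110111
11111001
00001010
Generation 4: 20 live cells
00011000
01100100
01000100
10001100
10000100
00011000
00000000
11100111
Population at generation 4: 20

Answer: 20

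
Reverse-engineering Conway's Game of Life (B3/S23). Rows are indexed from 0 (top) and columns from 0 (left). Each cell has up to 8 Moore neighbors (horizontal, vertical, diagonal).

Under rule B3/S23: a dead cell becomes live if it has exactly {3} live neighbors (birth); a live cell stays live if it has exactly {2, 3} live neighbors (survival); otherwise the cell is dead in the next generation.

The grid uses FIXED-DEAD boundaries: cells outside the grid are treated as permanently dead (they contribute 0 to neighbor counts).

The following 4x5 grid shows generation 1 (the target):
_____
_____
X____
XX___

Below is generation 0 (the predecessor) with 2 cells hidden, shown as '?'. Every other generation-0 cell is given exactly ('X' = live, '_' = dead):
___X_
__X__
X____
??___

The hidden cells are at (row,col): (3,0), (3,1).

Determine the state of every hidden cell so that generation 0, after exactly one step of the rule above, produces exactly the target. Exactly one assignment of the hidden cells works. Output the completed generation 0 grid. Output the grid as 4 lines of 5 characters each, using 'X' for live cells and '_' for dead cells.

Hidden generation-0 cells (in order): (3,0), (3,1).
A hidden cell only influences target cells in its own 3x3 neighborhood. Try each of the 2^2 = 4 assignments, step the completed generation 0 forward once under B3/S23, and compare with the target:
  (3,0)=_ (3,1)=_ -> step gives (2,0)='_' but target has 'X' -> reject
  (3,0)=_ (3,1)=X -> step gives (2,0)='_' but target has 'X' -> reject
  (3,0)=X (3,1)=_ -> step gives (2,0)='_' but target has 'X' -> reject
  (3,0)=X (3,1)=X -> step reproduces the target at every cell -> ACCEPT
Unique solution: (3,0)=live, (3,1)=live.
Check: live-neighbor counts of every cell in the completed generation 0:
01211
12121
24210
22100
Applying B3/S23 to generation 0 with these counts gives:
_____
_____
X____
XX___
which matches the target exactly.

Answer: ___X_
__X__
X____
XX___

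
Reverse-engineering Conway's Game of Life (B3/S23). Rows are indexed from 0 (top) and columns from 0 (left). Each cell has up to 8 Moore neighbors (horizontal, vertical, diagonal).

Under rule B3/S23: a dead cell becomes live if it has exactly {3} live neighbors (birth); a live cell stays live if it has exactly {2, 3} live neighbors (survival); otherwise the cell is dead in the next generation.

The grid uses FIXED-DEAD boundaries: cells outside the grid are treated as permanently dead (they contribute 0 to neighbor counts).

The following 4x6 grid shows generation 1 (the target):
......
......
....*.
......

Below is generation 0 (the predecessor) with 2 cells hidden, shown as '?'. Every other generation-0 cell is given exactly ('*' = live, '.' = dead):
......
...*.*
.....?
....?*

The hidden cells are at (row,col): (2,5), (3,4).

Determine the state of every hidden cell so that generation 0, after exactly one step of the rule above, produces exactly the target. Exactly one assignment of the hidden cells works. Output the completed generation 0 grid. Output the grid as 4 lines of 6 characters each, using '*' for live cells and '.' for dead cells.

Hidden generation-0 cells (in order): (2,5), (3,4).
A hidden cell only influences target cells in its own 3x3 neighborhood. Try each of the 2^2 = 4 assignments, step the completed generation 0 forward once under B3/S23, and compare with the target:
  (2,5)=. (3,4)=. -> step reproduces the target at every cell -> ACCEPT
  (2,5)=. (3,4)=* -> step gives (2,4)='.' but target has '*' -> reject
  (2,5)=* (3,4)=. -> step gives (1,4)='*' but target has '.' -> reject
  (2,5)=* (3,4)=* -> step gives (1,4)='*' but target has '.' -> reject
Unique solution: (2,5)=dead, (3,4)=dead.
Check: live-neighbor counts of every cell in the completed generation 0:
001121
001020
001132
000010
Applying B3/S23 to generation 0 with these counts gives:
......
......
....*.
......
which matches the target exactly.

Answer: ......
...*.*
......
.....*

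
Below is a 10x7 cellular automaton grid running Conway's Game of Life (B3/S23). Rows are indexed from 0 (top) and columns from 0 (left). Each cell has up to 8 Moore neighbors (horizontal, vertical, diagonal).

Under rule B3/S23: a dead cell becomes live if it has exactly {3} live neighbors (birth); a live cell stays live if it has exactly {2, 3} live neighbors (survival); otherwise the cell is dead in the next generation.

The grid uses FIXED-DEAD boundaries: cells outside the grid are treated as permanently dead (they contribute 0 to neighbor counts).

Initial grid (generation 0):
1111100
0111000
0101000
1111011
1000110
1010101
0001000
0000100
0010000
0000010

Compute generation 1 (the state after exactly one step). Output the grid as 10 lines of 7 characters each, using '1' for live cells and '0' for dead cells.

Answer: 1000100
0000000
0000000
1001011
1000000
0100100
0001110
0001000
0000000
0000000

Derivation:
Simulating step by step:
Generation 0 (given above): 27 live cells
Generation 1: 13 live cells
(generation 1 grid is the final answer)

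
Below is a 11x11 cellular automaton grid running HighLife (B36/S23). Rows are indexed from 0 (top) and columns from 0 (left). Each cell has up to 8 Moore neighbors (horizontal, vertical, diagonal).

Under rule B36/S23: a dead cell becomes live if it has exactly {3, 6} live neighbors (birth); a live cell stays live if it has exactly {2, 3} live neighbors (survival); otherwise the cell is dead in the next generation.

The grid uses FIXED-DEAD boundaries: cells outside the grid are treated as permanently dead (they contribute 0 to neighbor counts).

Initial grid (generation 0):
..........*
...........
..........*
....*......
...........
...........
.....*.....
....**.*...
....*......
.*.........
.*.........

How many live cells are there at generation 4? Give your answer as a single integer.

Simulating step by step:
Generation 0 (given above): 10 live cells
Generation 1: 8 live cells
...........
...........
...........
...........
...........
...........
....***....
....***....
....**.....
...........
...........
Generation 2: 6 live cells
...........
...........
...........
...........
...........
.....*.....
....*.*....
...*.......
....*.*....
...........
...........
Generation 3: 5 live cells
...........
...........
...........
...........
...........
.....*.....
....**.....
...**......
...........
...........
...........
Generation 4: 7 live cells
...........
...........
...........
...........
...........
....**.....
...*.*.....
...***.....
...........
...........
...........
Population at generation 4: 7

Answer: 7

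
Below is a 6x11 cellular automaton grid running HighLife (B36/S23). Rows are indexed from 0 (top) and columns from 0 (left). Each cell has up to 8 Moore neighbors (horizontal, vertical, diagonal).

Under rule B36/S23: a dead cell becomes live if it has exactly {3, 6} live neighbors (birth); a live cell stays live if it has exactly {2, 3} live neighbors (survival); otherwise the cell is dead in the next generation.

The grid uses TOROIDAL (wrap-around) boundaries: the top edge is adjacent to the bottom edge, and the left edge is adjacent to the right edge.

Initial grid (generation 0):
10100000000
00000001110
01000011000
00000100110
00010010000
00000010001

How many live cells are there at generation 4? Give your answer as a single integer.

Simulating step by step:
Generation 0 (given above): 15 live cells
Generation 1: 16 live cells
00000001111
01000011100
00000010100
00000100100
00000111010
00000000000
Generation 2: 16 live cells
00000010010
00000010000
00000111110
00000100110
00000111100
00000000001
Generation 3: 11 live cells
00000000000
00000000010
00000100010
00001000000
00000111100
00000100110
Generation 4: 14 live cells
00000000110
00000000000
00000000000
00001001100
00001111110
00000100110
Population at generation 4: 14

Answer: 14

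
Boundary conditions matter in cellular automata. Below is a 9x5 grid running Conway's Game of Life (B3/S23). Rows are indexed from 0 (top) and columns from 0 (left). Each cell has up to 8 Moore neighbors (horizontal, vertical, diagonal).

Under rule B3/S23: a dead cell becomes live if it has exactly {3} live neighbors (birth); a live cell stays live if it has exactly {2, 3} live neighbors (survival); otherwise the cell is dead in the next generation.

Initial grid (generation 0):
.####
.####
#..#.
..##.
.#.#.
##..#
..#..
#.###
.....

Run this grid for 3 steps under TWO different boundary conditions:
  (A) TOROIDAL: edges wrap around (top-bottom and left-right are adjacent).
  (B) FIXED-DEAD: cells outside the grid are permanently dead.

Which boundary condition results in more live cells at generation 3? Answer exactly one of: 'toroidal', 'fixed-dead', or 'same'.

Answer: toroidal

Derivation:
Under TOROIDAL boundary, generation 3:
#....
.....
.#..#
###.#
...#.
##.##
.....
####.
##.#.
Population = 19

Under FIXED-DEAD boundary, generation 3:
.....
.....
.....
.....
.....
.....
.....
...##
.....
Population = 2

Comparison: toroidal=19, fixed-dead=2 -> toroidal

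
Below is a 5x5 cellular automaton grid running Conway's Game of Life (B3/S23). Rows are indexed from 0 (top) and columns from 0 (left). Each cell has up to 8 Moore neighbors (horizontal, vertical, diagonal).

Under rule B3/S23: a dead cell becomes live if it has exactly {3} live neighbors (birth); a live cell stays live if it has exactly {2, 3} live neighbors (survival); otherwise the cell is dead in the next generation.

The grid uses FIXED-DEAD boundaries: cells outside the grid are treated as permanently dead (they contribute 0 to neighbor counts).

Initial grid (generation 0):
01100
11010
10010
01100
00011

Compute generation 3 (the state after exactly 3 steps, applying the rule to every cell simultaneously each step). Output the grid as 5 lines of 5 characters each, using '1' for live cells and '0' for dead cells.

Answer: 11100
10011
11111
11001
01110

Derivation:
Simulating step by step:
Generation 0 (given above): 11 live cells
Generation 1: 12 live cells
11100
10010
10010
01101
00110
Generation 2: 13 live cells
11100
10010
10011
01001
01110
Generation 3: 17 live cells
(generation 3 grid is the final answer)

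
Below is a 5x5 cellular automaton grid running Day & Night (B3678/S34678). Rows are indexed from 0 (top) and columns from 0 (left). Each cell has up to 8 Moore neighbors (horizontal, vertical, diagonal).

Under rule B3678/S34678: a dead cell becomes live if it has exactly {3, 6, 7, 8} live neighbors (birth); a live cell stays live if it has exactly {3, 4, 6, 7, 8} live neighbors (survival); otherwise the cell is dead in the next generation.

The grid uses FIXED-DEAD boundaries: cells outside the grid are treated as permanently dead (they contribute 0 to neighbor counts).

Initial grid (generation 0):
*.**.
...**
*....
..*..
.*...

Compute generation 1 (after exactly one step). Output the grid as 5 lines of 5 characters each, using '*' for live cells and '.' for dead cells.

Simulating step by step:
Generation 0 (given above): 8 live cells
Generation 1: 7 live cells
(generation 1 grid is the final answer)

Answer: ...**
.***.
...*.
.*...
.....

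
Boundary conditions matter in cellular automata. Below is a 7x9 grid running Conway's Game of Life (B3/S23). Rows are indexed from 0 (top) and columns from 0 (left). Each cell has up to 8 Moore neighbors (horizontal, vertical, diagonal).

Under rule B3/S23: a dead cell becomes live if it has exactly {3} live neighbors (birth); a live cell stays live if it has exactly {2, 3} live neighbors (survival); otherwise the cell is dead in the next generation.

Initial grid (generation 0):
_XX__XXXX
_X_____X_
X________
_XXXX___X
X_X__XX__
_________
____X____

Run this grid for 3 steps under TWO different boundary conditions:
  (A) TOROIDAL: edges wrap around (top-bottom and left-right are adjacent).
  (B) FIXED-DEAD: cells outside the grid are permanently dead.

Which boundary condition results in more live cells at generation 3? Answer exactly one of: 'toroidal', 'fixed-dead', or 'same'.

Under TOROIDAL boundary, generation 3:
X_XXX____
XX_______
X______XX
__X___X_X
_XX______
X_X______
XX_______
Population = 18

Under FIXED-DEAD boundary, generation 3:
_X_______
X________
_X_______
__X______
_XXXX_X__
_____X___
_________
Population = 10

Comparison: toroidal=18, fixed-dead=10 -> toroidal

Answer: toroidal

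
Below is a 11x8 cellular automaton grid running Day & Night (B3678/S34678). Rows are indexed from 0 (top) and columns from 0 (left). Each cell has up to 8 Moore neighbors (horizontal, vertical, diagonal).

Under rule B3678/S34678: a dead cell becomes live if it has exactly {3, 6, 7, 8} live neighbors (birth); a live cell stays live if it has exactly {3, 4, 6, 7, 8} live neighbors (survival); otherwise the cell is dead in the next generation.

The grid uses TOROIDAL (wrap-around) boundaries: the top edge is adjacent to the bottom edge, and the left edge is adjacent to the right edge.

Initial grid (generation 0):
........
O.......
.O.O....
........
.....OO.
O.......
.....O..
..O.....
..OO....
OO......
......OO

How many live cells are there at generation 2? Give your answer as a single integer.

Simulating step by step:
Generation 0 (given above): 14 live cells
Generation 1: 8 live cells
.......O
........
........
........
........
.....OO.
........
...O....
..O.....
..O....O
O.......
Generation 2: 3 live cells
........
........
........
........
........
........
........
........
...O....
.O......
.......O
Population at generation 2: 3

Answer: 3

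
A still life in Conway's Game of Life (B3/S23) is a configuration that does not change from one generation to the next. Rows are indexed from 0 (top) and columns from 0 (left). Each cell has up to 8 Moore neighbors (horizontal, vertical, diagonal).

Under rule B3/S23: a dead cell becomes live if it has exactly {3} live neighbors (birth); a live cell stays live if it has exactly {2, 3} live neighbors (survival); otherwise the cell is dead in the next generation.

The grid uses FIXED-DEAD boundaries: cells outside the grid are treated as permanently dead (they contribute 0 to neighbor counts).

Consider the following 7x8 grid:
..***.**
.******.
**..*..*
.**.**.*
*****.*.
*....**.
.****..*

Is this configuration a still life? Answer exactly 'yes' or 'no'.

Compute generation 1 and compare to generation 0 (given above):
Generation 1:
.*....**
*.......
*......*
.......*
*......*
*.....**
.******.
Cell (0,1) differs: gen0=0 vs gen1=1 -> NOT a still life.

Answer: no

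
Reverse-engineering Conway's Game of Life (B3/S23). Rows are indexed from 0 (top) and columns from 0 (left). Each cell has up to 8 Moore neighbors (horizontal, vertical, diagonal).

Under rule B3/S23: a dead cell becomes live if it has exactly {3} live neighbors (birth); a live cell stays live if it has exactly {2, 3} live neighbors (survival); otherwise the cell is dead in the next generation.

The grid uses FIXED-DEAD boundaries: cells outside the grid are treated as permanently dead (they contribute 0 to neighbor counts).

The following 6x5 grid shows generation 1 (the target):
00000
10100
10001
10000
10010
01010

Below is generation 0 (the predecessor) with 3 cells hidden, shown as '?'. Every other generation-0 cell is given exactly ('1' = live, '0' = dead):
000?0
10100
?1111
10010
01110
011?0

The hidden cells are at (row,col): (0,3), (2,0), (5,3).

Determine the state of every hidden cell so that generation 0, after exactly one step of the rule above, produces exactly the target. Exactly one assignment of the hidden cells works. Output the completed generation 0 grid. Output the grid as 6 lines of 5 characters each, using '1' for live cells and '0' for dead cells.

Answer: 00000
10100
11111
10010
01110
01100

Derivation:
Hidden generation-0 cells (in order): (0,3), (2,0), (5,3).
A hidden cell only influences target cells in its own 3x3 neighborhood. Try each of the 2^3 = 8 assignments, step the completed generation 0 forward once under B3/S23, and compare with the target:
  (0,3)=0 (2,0)=0 (5,3)=0 -> step gives (1,0)='0' but target has '1' -> reject
  (0,3)=0 (2,0)=0 (5,3)=1 -> step gives (1,0)='0' but target has '1' -> reject
  (0,3)=0 (2,0)=1 (5,3)=0 -> step reproduces the target at every cell -> ACCEPT
  (0,3)=0 (2,0)=1 (5,3)=1 -> step gives (4,3)='0' but target has '1' -> reject
  (0,3)=1 (2,0)=0 (5,3)=0 -> step gives (1,0)='0' but target has '1' -> reject
  (0,3)=1 (2,0)=0 (5,3)=1 -> step gives (1,0)='0' but target has '1' -> reject
  (0,3)=1 (2,0)=1 (5,3)=0 -> step gives (1,2)='0' but target has '1' -> reject
  (0,3)=1 (2,0)=1 (5,3)=1 -> step gives (1,2)='0' but target has '1' -> reject
Unique solution: (0,3)=dead, (2,0)=live, (5,3)=dead.
Check: live-neighbor counts of every cell in the completed generation 0:
12110
25342
35442
36754
34532
23431
Applying B3/S23 to generation 0 with these counts gives:
00000
10100
10001
10000
10010
01010
which matches the target exactly.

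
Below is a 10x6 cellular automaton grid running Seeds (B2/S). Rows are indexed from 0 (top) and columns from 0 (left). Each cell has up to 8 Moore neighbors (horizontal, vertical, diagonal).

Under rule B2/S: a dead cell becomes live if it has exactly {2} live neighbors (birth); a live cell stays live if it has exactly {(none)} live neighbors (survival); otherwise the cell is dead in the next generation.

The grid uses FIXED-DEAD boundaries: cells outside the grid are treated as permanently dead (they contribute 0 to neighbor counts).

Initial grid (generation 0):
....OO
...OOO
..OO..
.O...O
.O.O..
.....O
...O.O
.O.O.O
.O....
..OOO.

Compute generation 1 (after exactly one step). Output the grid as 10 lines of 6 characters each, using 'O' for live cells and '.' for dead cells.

Answer: ......
......
.O....
O.....
O....O
...O..
......
O.....
O....O
.O....

Derivation:
Simulating step by step:
Generation 0 (given above): 21 live cells
Generation 1: 9 live cells
(generation 1 grid is the final answer)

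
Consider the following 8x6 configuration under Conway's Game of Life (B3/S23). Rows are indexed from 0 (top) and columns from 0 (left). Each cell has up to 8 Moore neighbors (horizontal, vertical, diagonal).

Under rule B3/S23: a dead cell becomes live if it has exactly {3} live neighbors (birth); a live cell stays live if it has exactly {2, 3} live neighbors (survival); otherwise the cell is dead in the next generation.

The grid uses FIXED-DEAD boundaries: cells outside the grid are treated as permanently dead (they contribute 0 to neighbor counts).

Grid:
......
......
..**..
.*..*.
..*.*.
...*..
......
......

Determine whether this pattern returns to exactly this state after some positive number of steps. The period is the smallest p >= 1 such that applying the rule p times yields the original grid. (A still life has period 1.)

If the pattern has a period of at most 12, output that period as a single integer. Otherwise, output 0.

Simulating and comparing each generation to the original:
Gen 0 (original, given above): 7 live cells
Gen 1: 7 live cells, MATCHES original -> period = 1

Answer: 1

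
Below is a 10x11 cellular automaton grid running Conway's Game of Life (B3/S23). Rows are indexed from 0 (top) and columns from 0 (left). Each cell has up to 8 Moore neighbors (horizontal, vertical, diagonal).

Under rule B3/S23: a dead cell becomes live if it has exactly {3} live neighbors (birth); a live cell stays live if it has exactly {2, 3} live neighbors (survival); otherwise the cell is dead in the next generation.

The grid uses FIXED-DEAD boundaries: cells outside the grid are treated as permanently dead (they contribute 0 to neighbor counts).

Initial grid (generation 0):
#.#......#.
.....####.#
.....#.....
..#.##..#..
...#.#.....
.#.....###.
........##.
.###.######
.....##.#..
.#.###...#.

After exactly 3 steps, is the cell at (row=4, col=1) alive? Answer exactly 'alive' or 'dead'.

Simulating step by step:
Generation 0 (given above): 38 live cells
Generation 1: 32 live cells
......####.
.....#####.
........##.
...#.##....
..##.###.#.
.......#.#.
.#.........
..#.##....#
.#........#
....###....
Generation 2: 21 live cells
.....#...#.
.....#....#
....#....#.
..##.#...#.
..##.#.#...
..#....#...
...........
.##........
...#..#....
.....#.....
Generation 3: 22 live cells
...........
....##...##
...###...##
..#..##.#..
.#......#..
..##..#....
.##........
..#........
..#........
...........

Cell (4,1) at generation 3: 1 -> alive

Answer: alive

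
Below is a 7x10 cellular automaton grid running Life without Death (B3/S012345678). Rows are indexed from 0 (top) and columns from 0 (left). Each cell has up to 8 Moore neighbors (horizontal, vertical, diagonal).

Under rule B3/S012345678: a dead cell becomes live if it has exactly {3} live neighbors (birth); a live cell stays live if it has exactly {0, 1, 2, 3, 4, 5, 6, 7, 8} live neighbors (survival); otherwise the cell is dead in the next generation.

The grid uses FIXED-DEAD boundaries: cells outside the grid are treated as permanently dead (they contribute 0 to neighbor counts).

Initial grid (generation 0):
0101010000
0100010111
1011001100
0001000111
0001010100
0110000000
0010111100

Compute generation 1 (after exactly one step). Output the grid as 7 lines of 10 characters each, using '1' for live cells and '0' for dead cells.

Answer: 0111111010
1101010111
1111101100
0001000111
0001111100
0110000100
0111111100

Derivation:
Simulating step by step:
Generation 0 (given above): 27 live cells
Generation 1: 40 live cells
(generation 1 grid is the final answer)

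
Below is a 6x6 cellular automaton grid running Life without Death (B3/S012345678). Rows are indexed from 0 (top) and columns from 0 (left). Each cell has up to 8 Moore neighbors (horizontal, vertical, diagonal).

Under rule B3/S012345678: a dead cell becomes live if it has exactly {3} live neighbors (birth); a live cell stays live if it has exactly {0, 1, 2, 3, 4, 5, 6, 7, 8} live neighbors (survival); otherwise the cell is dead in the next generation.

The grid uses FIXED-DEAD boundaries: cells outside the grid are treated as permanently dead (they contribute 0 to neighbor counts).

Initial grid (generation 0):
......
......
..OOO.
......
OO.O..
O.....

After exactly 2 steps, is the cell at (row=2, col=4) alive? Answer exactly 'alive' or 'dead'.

Answer: alive

Derivation:
Simulating step by step:
Generation 0 (given above): 7 live cells
Generation 1: 11 live cells
......
...O..
..OOO.
.O..O.
OO.O..
OO....
Generation 2: 15 live cells
......
..OOO.
..OOO.
OO..O.
OO.O..
OOO...

Cell (2,4) at generation 2: 1 -> alive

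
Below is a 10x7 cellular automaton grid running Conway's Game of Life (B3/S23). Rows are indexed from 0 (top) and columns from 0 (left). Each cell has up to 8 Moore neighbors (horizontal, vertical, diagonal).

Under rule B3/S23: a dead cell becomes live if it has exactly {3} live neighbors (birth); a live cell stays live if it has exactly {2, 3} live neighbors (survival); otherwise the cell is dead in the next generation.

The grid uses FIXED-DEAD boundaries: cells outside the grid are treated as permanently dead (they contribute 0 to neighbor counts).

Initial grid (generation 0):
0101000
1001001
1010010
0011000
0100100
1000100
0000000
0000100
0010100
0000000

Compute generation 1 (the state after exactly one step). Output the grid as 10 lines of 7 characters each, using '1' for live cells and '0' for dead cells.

Answer: 0010000
1001100
0010100
0011100
0110100
0000000
0000000
0001000
0001000
0000000

Derivation:
Simulating step by step:
Generation 0 (given above): 17 live cells
Generation 1: 14 live cells
(generation 1 grid is the final answer)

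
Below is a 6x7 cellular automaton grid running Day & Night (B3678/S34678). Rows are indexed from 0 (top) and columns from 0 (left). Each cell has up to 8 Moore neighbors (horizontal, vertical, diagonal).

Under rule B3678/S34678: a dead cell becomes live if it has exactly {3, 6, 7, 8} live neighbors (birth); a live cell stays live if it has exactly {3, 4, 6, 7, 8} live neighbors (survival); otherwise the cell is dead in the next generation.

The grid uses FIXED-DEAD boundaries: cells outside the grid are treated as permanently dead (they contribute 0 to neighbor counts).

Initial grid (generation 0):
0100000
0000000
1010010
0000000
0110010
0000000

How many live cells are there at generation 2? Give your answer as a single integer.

Simulating step by step:
Generation 0 (given above): 7 live cells
Generation 1: 2 live cells
0000000
0100000
0000000
0010000
0000000
0000000
Generation 2: 0 live cells
0000000
0000000
0000000
0000000
0000000
0000000
Population at generation 2: 0

Answer: 0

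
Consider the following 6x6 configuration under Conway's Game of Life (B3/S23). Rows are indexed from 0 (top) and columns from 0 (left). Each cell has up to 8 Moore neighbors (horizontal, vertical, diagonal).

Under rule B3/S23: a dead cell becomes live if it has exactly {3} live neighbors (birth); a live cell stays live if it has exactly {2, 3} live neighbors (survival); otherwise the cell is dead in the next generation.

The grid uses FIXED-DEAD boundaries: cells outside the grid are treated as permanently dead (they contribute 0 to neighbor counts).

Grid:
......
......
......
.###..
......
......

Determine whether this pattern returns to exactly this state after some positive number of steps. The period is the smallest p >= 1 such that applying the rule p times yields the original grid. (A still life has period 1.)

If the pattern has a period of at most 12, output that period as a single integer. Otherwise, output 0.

Simulating and comparing each generation to the original:
Gen 0 (original, given above): 3 live cells
Gen 1: 3 live cells, differs from original
Gen 2: 3 live cells, MATCHES original -> period = 2

Answer: 2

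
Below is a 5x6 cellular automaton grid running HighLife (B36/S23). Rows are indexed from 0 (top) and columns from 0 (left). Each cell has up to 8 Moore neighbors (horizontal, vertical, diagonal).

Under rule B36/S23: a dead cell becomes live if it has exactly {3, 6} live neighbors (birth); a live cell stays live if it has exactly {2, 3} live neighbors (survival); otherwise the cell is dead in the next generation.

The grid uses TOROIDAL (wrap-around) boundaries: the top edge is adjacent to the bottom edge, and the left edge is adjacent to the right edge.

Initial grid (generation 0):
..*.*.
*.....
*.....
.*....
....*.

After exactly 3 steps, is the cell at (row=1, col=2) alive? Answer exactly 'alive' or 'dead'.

Simulating step by step:
Generation 0 (given above): 6 live cells
Generation 1: 7 live cells
...*.*
.*...*
**....
......
...*..
Generation 2: 9 live cells
*.*...
.**.**
**....
......
....*.
Generation 3: 10 live cells
*.*.*.
..**.*
***..*
......
......

Cell (1,2) at generation 3: 1 -> alive

Answer: alive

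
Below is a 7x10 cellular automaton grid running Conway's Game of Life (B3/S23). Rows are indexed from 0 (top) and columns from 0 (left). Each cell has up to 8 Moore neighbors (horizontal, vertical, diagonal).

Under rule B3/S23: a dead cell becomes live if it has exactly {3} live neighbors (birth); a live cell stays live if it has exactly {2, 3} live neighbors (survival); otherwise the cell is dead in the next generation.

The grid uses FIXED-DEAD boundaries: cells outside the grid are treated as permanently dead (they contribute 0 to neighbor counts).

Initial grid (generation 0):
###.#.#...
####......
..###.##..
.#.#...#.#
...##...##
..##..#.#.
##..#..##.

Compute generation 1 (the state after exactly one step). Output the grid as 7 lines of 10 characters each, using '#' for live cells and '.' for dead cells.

Answer: #.........
#.....##..
#...#.###.
.....###.#
....#....#
.##..#....
.###...##.

Derivation:
Simulating step by step:
Generation 0 (given above): 31 live cells
Generation 1: 23 live cells
(generation 1 grid is the final answer)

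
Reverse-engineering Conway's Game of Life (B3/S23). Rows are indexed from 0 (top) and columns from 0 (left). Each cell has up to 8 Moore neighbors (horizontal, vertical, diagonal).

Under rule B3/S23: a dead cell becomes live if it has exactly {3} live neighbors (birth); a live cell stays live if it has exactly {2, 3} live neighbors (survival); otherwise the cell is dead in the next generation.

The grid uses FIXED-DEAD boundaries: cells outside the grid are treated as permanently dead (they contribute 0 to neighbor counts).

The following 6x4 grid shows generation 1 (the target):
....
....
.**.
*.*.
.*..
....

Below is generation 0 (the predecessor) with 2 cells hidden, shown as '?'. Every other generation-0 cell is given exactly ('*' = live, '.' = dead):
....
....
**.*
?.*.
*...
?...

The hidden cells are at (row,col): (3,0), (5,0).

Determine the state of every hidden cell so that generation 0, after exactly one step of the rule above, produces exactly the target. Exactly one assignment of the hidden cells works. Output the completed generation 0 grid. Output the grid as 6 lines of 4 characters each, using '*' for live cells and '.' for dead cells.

Answer: ....
....
**.*
..*.
*...
*...

Derivation:
Hidden generation-0 cells (in order): (3,0), (5,0).
A hidden cell only influences target cells in its own 3x3 neighborhood. Try each of the 2^2 = 4 assignments, step the completed generation 0 forward once under B3/S23, and compare with the target:
  (3,0)=. (5,0)=. -> step gives (4,1)='.' but target has '*' -> reject
  (3,0)=. (5,0)=* -> step reproduces the target at every cell -> ACCEPT
  (3,0)=* (5,0)=. -> step gives (2,0)='*' but target has '.' -> reject
  (3,0)=* (5,0)=* -> step gives (2,0)='*' but target has '.' -> reject
Unique solution: (3,0)=dead, (5,0)=live.
Check: live-neighbor counts of every cell in the completed generation 0:
0000
2221
1231
3422
1311
1200
Applying B3/S23 to generation 0 with these counts gives:
....
....
.**.
*.*.
.*..
....
which matches the target exactly.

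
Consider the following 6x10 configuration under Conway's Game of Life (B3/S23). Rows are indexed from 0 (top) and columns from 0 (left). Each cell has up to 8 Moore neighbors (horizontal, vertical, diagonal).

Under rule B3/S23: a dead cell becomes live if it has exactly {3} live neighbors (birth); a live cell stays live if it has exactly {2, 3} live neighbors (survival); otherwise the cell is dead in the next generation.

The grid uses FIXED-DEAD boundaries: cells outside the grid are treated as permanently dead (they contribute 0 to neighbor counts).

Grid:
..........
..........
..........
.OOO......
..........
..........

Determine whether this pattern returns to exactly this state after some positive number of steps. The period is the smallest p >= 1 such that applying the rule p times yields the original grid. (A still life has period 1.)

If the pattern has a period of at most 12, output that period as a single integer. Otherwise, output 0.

Answer: 2

Derivation:
Simulating and comparing each generation to the original:
Gen 0 (original, given above): 3 live cells
Gen 1: 3 live cells, differs from original
Gen 2: 3 live cells, MATCHES original -> period = 2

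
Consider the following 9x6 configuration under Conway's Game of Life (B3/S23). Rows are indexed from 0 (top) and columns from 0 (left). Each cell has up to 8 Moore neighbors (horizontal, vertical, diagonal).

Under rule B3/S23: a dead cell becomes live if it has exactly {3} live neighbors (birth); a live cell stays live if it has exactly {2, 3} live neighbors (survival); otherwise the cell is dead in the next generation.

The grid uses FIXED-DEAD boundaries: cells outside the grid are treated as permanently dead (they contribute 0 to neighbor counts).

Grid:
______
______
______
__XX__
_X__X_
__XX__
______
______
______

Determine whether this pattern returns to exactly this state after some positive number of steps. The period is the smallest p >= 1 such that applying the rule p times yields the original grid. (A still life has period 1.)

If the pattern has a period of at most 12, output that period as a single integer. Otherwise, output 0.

Answer: 1

Derivation:
Simulating and comparing each generation to the original:
Gen 0 (original, given above): 6 live cells
Gen 1: 6 live cells, MATCHES original -> period = 1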